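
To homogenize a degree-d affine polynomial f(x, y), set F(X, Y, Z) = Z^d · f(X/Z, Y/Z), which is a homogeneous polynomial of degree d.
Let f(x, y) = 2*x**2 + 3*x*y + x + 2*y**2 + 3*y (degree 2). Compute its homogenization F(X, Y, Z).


F(X, Y, Z) = 2*X**2 + 3*X*Y + X*Z + 2*Y**2 + 3*Y*Z

deg(f) = 2.
Substitute x = X/Z, y = Y/Z into f, then multiply by Z^2.
  monomial 2·x^2·y^0 ↦ 2·X^2·Y^0·Z^0.
  monomial 3·x^1·y^1 ↦ 3·X^1·Y^1·Z^0.
  monomial 1·x^1·y^0 ↦ 1·X^1·Y^0·Z^1.
  monomial 2·x^0·y^2 ↦ 2·X^0·Y^2·Z^0.
  monomial 3·x^0·y^1 ↦ 3·X^0·Y^1·Z^1.
Collecting: F(X, Y, Z) = 2*X**2 + 3*X*Y + X*Z + 2*Y**2 + 3*Y*Z.


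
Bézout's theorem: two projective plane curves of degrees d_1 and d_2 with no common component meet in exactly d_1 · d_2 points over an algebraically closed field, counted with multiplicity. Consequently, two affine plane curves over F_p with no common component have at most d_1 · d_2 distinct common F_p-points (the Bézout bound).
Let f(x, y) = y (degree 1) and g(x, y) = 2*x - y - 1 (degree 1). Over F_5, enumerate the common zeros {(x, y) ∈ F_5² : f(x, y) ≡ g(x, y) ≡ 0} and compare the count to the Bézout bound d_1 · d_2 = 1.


Common zeros: {(3, 0)}; count = 1; Bézout bound = 1.

deg(f) = 1, deg(g) = 1, so Bézout bound = 1.
Scan x ∈ F_5. For each x, list the y ∈ F_5 with f(x, y) ≡ 0 and those with g(x, y) ≡ 0 (mod 5); the common zeros in that column are the intersection.
  x = 0: f ≡ 0 at y ∈ {0}; g ≡ 0 at y ∈ {4}; common: ∅.
  x = 1: f ≡ 0 at y ∈ {0}; g ≡ 0 at y ∈ {1}; common: ∅.
  x = 2: f ≡ 0 at y ∈ {0}; g ≡ 0 at y ∈ {3}; common: ∅.
  x = 3: f ≡ 0 at y ∈ {0}; g ≡ 0 at y ∈ {0}; common: {0}.
  x = 4: f ≡ 0 at y ∈ {0}; g ≡ 0 at y ∈ {2}; common: ∅.
Collecting: common zeros = {(3, 0)}, so the count is 1.
Comparison with the Bézout bound: 1 ≤ 1 = deg(f)·deg(g), as expected for curves with no common component (the bound is attained).


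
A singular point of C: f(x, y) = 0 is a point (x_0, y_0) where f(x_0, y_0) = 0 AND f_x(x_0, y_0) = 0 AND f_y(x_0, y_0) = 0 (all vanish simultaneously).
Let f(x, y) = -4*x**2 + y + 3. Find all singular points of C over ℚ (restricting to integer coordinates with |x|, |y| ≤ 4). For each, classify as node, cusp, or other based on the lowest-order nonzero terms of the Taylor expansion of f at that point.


No singular points in the scanned grid; C is smooth there.

Compute partial derivatives:
  f_x = -8*x.
  f_y = 1.
f_y = 1 is a nonzero constant, so f_y never vanishes: no point (x, y) can satisfy f = f_x = f_y = 0. In particular no (x, y) ∈ {−4, ..., 4}² is singular; the curve is smooth.


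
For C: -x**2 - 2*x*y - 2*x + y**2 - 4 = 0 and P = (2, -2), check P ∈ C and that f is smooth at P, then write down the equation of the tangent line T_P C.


Tangent line at P: -2*x - 8*y - 12 = 0.

Step 1: f(2, -2) = 0, so P lies on C.
Step 2: partial derivatives
  f_x(x, y) = -2*x - 2*y - 2, f_y(x, y) = -2*x + 2*y.
  f_x(P) = -2, f_y(P) = -8 (gradient nonzero, so P is smooth).
Step 3: tangent line at P: -2·(x − 2) + -8·(y − -2) = 0.
Expanding: -2*x - 8*y - 12 = 0.


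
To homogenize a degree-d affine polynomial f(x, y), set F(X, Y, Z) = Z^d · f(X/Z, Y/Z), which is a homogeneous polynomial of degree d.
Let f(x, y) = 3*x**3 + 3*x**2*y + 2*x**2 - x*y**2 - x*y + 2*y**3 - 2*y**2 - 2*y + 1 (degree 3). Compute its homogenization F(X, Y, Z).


F(X, Y, Z) = 3*X**3 + 3*X**2*Y + 2*X**2*Z - X*Y**2 - X*Y*Z + 2*Y**3 - 2*Y**2*Z - 2*Y*Z**2 + Z**3

deg(f) = 3.
Substitute x = X/Z, y = Y/Z into f, then multiply by Z^3.
  monomial 3·x^3·y^0 ↦ 3·X^3·Y^0·Z^0.
  monomial 3·x^2·y^1 ↦ 3·X^2·Y^1·Z^0.
  monomial 2·x^2·y^0 ↦ 2·X^2·Y^0·Z^1.
  monomial -1·x^1·y^2 ↦ -1·X^1·Y^2·Z^0.
  monomial -1·x^1·y^1 ↦ -1·X^1·Y^1·Z^1.
  monomial 2·x^0·y^3 ↦ 2·X^0·Y^3·Z^0.
  monomial -2·x^0·y^2 ↦ -2·X^0·Y^2·Z^1.
  monomial -2·x^0·y^1 ↦ -2·X^0·Y^1·Z^2.
  monomial 1·x^0·y^0 ↦ 1·X^0·Y^0·Z^3.
Collecting: F(X, Y, Z) = 3*X**3 + 3*X**2*Y + 2*X**2*Z - X*Y**2 - X*Y*Z + 2*Y**3 - 2*Y**2*Z - 2*Y*Z**2 + Z**3.


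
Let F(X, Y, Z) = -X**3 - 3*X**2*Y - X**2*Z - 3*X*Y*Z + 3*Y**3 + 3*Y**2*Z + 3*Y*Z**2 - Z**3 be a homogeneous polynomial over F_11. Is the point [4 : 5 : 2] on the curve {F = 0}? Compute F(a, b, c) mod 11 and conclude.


F(4,5,2) ≡ 0 (mod 11); P is on the curve.

Evaluate F(4, 5, 2) term-by-term (mod 11).
  -X**3 ↦ -1·64·1·1 = -64
  -3*X**2*Y ↦ -3·16·5·1 = -240
  -X**2*Z ↦ -1·16·1·2 = -32
  -3*X*Y*Z ↦ -3·4·5·2 = -120
  3*Y**3 ↦ 3·1·125·1 = 375
  3*Y**2*Z ↦ 3·1·25·2 = 150
  3*Y*Z**2 ↦ 3·1·5·4 = 60
  -Z**3 ↦ -1·1·1·8 = -8
Sum: F(4, 5, 2) = (-64) + (-240) + (-32) + (-120) + (375) + (150) + (60) + (-8) = 121.
Reducing mod 11: 121 ≡ 0 (mod 11).
Since F(a, b, c) ≡ 0 (mod 11), P lies on the curve.


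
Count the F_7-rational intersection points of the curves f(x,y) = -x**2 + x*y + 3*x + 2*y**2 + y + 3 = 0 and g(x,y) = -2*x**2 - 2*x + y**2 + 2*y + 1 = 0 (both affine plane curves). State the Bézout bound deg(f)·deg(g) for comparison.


Common zeros: {(5, 4)}; count = 1; Bézout bound = 4.

deg(f) = 2, deg(g) = 2, so Bézout bound = 4.
Scan x ∈ F_7. For each x, list the y ∈ F_7 with f(x, y) ≡ 0 and those with g(x, y) ≡ 0 (mod 7); the common zeros in that column are the intersection.
  x = 0: f ≡ 0 at y ∈ ∅; g ≡ 0 at y ∈ {6}; common: ∅.
  x = 1: f ≡ 0 at y ∈ ∅; g ≡ 0 at y ∈ {1, 4}; common: ∅.
  x = 2: f ≡ 0 at y ∈ {4, 5}; g ≡ 0 at y ∈ ∅; common: ∅.
  x = 3: f ≡ 0 at y ∈ ∅; g ≡ 0 at y ∈ ∅; common: ∅.
  x = 4: f ≡ 0 at y ∈ ∅; g ≡ 0 at y ∈ ∅; common: ∅.
  x = 5: f ≡ 0 at y ∈ {0, 4}; g ≡ 0 at y ∈ {1, 4}; common: {4}.
  x = 6: f ≡ 0 at y ∈ {2, 5}; g ≡ 0 at y ∈ {6}; common: ∅.
Collecting: common zeros = {(5, 4)}, so the count is 1.
Comparison with the Bézout bound: 1 ≤ 4 = deg(f)·deg(g), as expected for curves with no common component (the affine F_7-count falls short of the bound because intersections may lie at infinity, over extension fields, or carry multiplicity).


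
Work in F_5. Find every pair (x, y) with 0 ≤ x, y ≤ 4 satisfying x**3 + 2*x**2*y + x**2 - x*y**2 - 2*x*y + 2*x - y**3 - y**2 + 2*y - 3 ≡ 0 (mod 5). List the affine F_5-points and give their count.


Affine F_5-points: {(0, 4), (1, 1), (2, 1), (2, 2), (2, 4), (4, 0), (4, 1), (4, 4)}; count = 8.

For each of the 25 pairs (x, y) ∈ F_5², evaluate f(x, y) mod 5. Record the zeros.
  x = 0: [0↦2, 1↦2, 2↦4, 3↦2, 4↦0]  zeros at y ∈ {4}
  x = 1: [0↦1, 1↦0, 2↦4, 3↦2, 4↦3]  zeros at y ∈ {1}
  x = 2: [0↦3, 1↦0, 2↦0, 3↦2, 4↦0]  zeros at y ∈ {1, 2, 4}
  x = 3: [0↦4, 1↦3, 2↦3, 3↦3, 4↦2]  zeros at y ∈ ∅
  x = 4: [0↦0, 1↦0, 2↦4, 3↦1, 4↦0]  zeros at y ∈ {0, 1, 4}
Collecting zeros: affine points = {(0, 4), (1, 1), (2, 1), (2, 2), (2, 4), (4, 0), (4, 1), (4, 4)}.
Total count |C(F_5)_aff| = 8.


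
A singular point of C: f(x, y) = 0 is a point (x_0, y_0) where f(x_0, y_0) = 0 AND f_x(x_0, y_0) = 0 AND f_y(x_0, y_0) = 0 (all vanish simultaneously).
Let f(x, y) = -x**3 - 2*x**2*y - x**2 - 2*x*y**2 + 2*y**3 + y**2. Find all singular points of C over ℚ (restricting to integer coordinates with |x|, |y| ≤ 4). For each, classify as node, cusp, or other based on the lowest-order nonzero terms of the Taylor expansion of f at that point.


Singular points: {(0, 0)}; classification: node.

Compute partial derivatives:
  f_x = -3*x**2 - 4*x*y - 2*x - 2*y**2.
  f_y = -2*x**2 - 4*x*y + 6*y**2 + 2*y.
Scan x_0 ∈ {−4, ..., 4}. For each x_0, f_y(x_0, y) is a polynomial in y; find its integer roots y ∈ {−4, ..., 4}, then test f_x and f at those candidates.
  x = -4: f_y(-4, y) = 6*y**2 + 18*y - 32; no integer root y with |y| ≤ 4.
  x = -3: f_y(-3, y) = 6*y**2 + 14*y - 18; no integer root y with |y| ≤ 4.
  x = -2: f_y(-2, y) = 6*y**2 + 10*y - 8; no integer root y with |y| ≤ 4.
  x = -1: f_y(-1, y) = 6*y**2 + 6*y - 2; no integer root y with |y| ≤ 4.
  x = 0: f_y(0, y) = 6*y**2 + 2*y; vanishes at y ∈ {0}. (0, 0): f_x = 0, f = 0 — SINGULAR.
  x = 1: f_y(1, y) = 6*y**2 - 2*y - 2; no integer root y with |y| ≤ 4.
  x = 2: f_y(2, y) = 6*y**2 - 6*y - 8; no integer root y with |y| ≤ 4.
  x = 3: f_y(3, y) = 6*y**2 - 10*y - 18; no integer root y with |y| ≤ 4.
  x = 4: f_y(4, y) = 6*y**2 - 14*y - 32; no integer root y with |y| ≤ 4.
Only singular point on the grid: (0, 0).
Classify: substitute x = 0 + u, y = 0 + v and expand: f = -u**3 - 2*u**2*v - u**2 - 2*u*v**2 + 2*v**3 + v**2.
No constant or linear terms (consistent with a singular point). Quadratic part: -u**2 + v**2. Cubic part: -u**3 - 2*u**2*v - 2*u*v**2 + 2*v**3.
The quadratic part v**2 - u**2 = (v − u)(v + u) splits into two distinct linear factors, so there are two distinct tangent lines y − 0 = ±(x − 0) — this is a node (ordinary double point).
Classification: node.


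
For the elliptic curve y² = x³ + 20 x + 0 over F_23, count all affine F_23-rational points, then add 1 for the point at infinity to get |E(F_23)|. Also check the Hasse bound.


Affine points = {(0, 0), (2, 5), (2, 18), (3, 8), (3, 15), (4, 11), (4, 12), (5, 8), (5, 15), (7, 0), (9, 9), (9, 14), (10, 2), (10, 21), (12, 6), (12, 17), (15, 8), (15, 15), (16, 0), (17, 3), (17, 20), (22, 5), (22, 18)}; affine count = 23; |E(F_23)| = 24.

Discriminant check: Δ ∝ 4a³ + 27b² = 4·20³ + 27·0² = 4·8000 + 27·0 ≡ 7 (mod 23). Nonzero ⇒ E is nonsingular.
For each x ∈ F_23, compute rhs = x³ + 20·x + 0 mod 23, then count y ∈ F_23 with y² ≡ rhs.
  x = 0: rhs = 0, matching y values: 0 (1 points).
  x = 1: rhs = 21, matching y values: none (0 points).
  x = 2: rhs = 2, matching y values: 5, 18 (2 points).
  x = 3: rhs = 18, matching y values: 8, 15 (2 points).
  x = 4: rhs = 6, matching y values: 11, 12 (2 points).
  x = 5: rhs = 18, matching y values: 8, 15 (2 points).
  x = 6: rhs = 14, matching y values: none (0 points).
  x = 7: rhs = 0, matching y values: 0 (1 points).
  x = 8: rhs = 5, matching y values: none (0 points).
  x = 9: rhs = 12, matching y values: 9, 14 (2 points).
  x = 10: rhs = 4, matching y values: 2, 21 (2 points).
  x = 11: rhs = 10, matching y values: none (0 points).
  x = 12: rhs = 13, matching y values: 6, 17 (2 points).
  x = 13: rhs = 19, matching y values: none (0 points).
  x = 14: rhs = 11, matching y values: none (0 points).
  x = 15: rhs = 18, matching y values: 8, 15 (2 points).
  x = 16: rhs = 0, matching y values: 0 (1 points).
  x = 17: rhs = 9, matching y values: 3, 20 (2 points).
  x = 18: rhs = 5, matching y values: none (0 points).
  x = 19: rhs = 17, matching y values: none (0 points).
  x = 20: rhs = 5, matching y values: none (0 points).
  x = 21: rhs = 21, matching y values: none (0 points).
  x = 22: rhs = 2, matching y values: 5, 18 (2 points).
Total affine count: 23.
Full point count |E(F_23)| = 23 + 1 = 24.
Hasse bound: |24 − (23+1)| = |0| = 0 ≤ 2√23 ≈ 9.5917 ✓.


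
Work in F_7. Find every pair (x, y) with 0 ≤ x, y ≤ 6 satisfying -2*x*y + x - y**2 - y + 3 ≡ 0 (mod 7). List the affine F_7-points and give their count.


Affine F_7-points: {(1, 1), (1, 3), (4, 0), (4, 5), (6, 2), (6, 6)}; count = 6.

For each of the 49 pairs (x, y) ∈ F_7², evaluate f(x, y) mod 7. Record the zeros.
  x = 0: [0↦3, 1↦1, 2↦4, 3↦5, 4↦4, 5↦1, 6↦3]  zeros at y ∈ ∅
  x = 1: [0↦4, 1↦0, 2↦1, 3↦0, 4↦4, 5↦6, 6↦6]  zeros at y ∈ {1, 3}
  x = 2: [0↦5, 1↦6, 2↦5, 3↦2, 4↦4, 5↦4, 6↦2]  zeros at y ∈ ∅
  x = 3: [0↦6, 1↦5, 2↦2, 3↦4, 4↦4, 5↦2, 6↦5]  zeros at y ∈ ∅
  x = 4: [0↦0, 1↦4, 2↦6, 3↦6, 4↦4, 5↦0, 6↦1]  zeros at y ∈ {0, 5}
  x = 5: [0↦1, 1↦3, 2↦3, 3↦1, 4↦4, 5↦5, 6↦4]  zeros at y ∈ ∅
  x = 6: [0↦2, 1↦2, 2↦0, 3↦3, 4↦4, 5↦3, 6↦0]  zeros at y ∈ {2, 6}
Collecting zeros: affine points = {(1, 1), (1, 3), (4, 0), (4, 5), (6, 2), (6, 6)}.
Total count |C(F_7)_aff| = 6.


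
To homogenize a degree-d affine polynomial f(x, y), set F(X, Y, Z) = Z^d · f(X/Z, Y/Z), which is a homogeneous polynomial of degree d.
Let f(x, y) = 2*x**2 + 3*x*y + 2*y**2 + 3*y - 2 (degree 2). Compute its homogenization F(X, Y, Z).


F(X, Y, Z) = 2*X**2 + 3*X*Y + 2*Y**2 + 3*Y*Z - 2*Z**2

deg(f) = 2.
Substitute x = X/Z, y = Y/Z into f, then multiply by Z^2.
  monomial 2·x^2·y^0 ↦ 2·X^2·Y^0·Z^0.
  monomial 3·x^1·y^1 ↦ 3·X^1·Y^1·Z^0.
  monomial 2·x^0·y^2 ↦ 2·X^0·Y^2·Z^0.
  monomial 3·x^0·y^1 ↦ 3·X^0·Y^1·Z^1.
  monomial -2·x^0·y^0 ↦ -2·X^0·Y^0·Z^2.
Collecting: F(X, Y, Z) = 2*X**2 + 3*X*Y + 2*Y**2 + 3*Y*Z - 2*Z**2.


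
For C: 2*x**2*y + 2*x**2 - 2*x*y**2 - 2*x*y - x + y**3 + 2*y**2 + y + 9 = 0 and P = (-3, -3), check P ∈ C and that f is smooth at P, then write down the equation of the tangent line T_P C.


Tangent line at P: 11*x + 4*y + 45 = 0.

Step 1: f(-3, -3) = 0, so P lies on C.
Step 2: partial derivatives
  f_x(x, y) = 4*x*y + 4*x - 2*y**2 - 2*y - 1, f_y(x, y) = 2*x**2 - 4*x*y - 2*x + 3*y**2 + 4*y + 1.
  f_x(P) = 11, f_y(P) = 4 (gradient nonzero, so P is smooth).
Step 3: tangent line at P: 11·(x − -3) + 4·(y − -3) = 0.
Expanding: 11*x + 4*y + 45 = 0.


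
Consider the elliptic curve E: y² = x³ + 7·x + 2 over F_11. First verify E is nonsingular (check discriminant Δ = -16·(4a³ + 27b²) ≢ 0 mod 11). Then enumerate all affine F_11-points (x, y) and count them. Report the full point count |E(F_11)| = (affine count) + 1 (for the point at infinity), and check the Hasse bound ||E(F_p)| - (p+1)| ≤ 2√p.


Affine points = {(7, 3), (7, 8), (8, 3), (8, 8), (10, 4), (10, 7)}; affine count = 6; |E(F_11)| = 7.

Discriminant check: Δ ∝ 4a³ + 27b² = 4·7³ + 27·2² = 4·343 + 27·4 ≡ 6 (mod 11). Nonzero ⇒ E is nonsingular.
For each x ∈ F_11, compute rhs = x³ + 7·x + 2 mod 11, then count y ∈ F_11 with y² ≡ rhs.
  x = 0: rhs = 2, matching y values: none (0 points).
  x = 1: rhs = 10, matching y values: none (0 points).
  x = 2: rhs = 2, matching y values: none (0 points).
  x = 3: rhs = 6, matching y values: none (0 points).
  x = 4: rhs = 6, matching y values: none (0 points).
  x = 5: rhs = 8, matching y values: none (0 points).
  x = 6: rhs = 7, matching y values: none (0 points).
  x = 7: rhs = 9, matching y values: 3, 8 (2 points).
  x = 8: rhs = 9, matching y values: 3, 8 (2 points).
  x = 9: rhs = 2, matching y values: none (0 points).
  x = 10: rhs = 5, matching y values: 4, 7 (2 points).
Total affine count: 6.
Full point count |E(F_11)| = 6 + 1 = 7.
Hasse bound: |7 − (11+1)| = |-5| = 5 ≤ 2√11 ≈ 6.6332 ✓.


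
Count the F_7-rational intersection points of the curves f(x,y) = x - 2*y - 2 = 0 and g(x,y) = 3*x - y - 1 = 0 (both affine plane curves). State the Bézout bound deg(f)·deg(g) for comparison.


Common zeros: {(0, 6)}; count = 1; Bézout bound = 1.

deg(f) = 1, deg(g) = 1, so Bézout bound = 1.
Scan x ∈ F_7. For each x, list the y ∈ F_7 with f(x, y) ≡ 0 and those with g(x, y) ≡ 0 (mod 7); the common zeros in that column are the intersection.
  x = 0: f ≡ 0 at y ∈ {6}; g ≡ 0 at y ∈ {6}; common: {6}.
  x = 1: f ≡ 0 at y ∈ {3}; g ≡ 0 at y ∈ {2}; common: ∅.
  x = 2: f ≡ 0 at y ∈ {0}; g ≡ 0 at y ∈ {5}; common: ∅.
  x = 3: f ≡ 0 at y ∈ {4}; g ≡ 0 at y ∈ {1}; common: ∅.
  x = 4: f ≡ 0 at y ∈ {1}; g ≡ 0 at y ∈ {4}; common: ∅.
  x = 5: f ≡ 0 at y ∈ {5}; g ≡ 0 at y ∈ {0}; common: ∅.
  x = 6: f ≡ 0 at y ∈ {2}; g ≡ 0 at y ∈ {3}; common: ∅.
Collecting: common zeros = {(0, 6)}, so the count is 1.
Comparison with the Bézout bound: 1 ≤ 1 = deg(f)·deg(g), as expected for curves with no common component (the bound is attained).


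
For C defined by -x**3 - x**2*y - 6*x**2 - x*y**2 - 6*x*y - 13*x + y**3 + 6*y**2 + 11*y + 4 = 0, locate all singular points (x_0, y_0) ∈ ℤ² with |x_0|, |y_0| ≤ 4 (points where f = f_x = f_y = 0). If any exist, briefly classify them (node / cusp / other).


Singular points: {(-1, -2)}; classification: node.

Compute partial derivatives:
  f_x = -3*x**2 - 2*x*y - 12*x - y**2 - 6*y - 13.
  f_y = -x**2 - 2*x*y - 6*x + 3*y**2 + 12*y + 11.
Scan x_0 ∈ {−4, ..., 4}. For each x_0, f_y(x_0, y) is a polynomial in y; find its integer roots y ∈ {−4, ..., 4}, then test f_x and f at those candidates.
  x = -4: f_y(-4, y) = 3*y**2 + 20*y + 19; no integer root y with |y| ≤ 4.
  x = -3: f_y(-3, y) = 3*y**2 + 18*y + 20; no integer root y with |y| ≤ 4.
  x = -2: f_y(-2, y) = 3*y**2 + 16*y + 19; no integer root y with |y| ≤ 4.
  x = -1: f_y(-1, y) = 3*y**2 + 14*y + 16; vanishes at y ∈ {-2}. (-1, -2): f_x = 0, f = 0 — SINGULAR.
  x = 0: f_y(0, y) = 3*y**2 + 12*y + 11; no integer root y with |y| ≤ 4.
  x = 1: f_y(1, y) = 3*y**2 + 10*y + 4; no integer root y with |y| ≤ 4.
  x = 2: f_y(2, y) = 3*y**2 + 8*y - 5; no integer root y with |y| ≤ 4.
  x = 3: f_y(3, y) = 3*y**2 + 6*y - 16; no integer root y with |y| ≤ 4.
  x = 4: f_y(4, y) = 3*y**2 + 4*y - 29; no integer root y with |y| ≤ 4.
Only singular point on the grid: (-1, -2).
Classify: substitute x = -1 + u, y = -2 + v and expand: f = -u**3 - u**2*v - u**2 - u*v**2 + v**3 + v**2.
No constant or linear terms (consistent with a singular point). Quadratic part: -u**2 + v**2. Cubic part: -u**3 - u**2*v - u*v**2 + v**3.
The quadratic part v**2 - u**2 = (v − u)(v + u) splits into two distinct linear factors, so there are two distinct tangent lines y − -2 = ±(x − -1) — this is a node (ordinary double point).
Classification: node.


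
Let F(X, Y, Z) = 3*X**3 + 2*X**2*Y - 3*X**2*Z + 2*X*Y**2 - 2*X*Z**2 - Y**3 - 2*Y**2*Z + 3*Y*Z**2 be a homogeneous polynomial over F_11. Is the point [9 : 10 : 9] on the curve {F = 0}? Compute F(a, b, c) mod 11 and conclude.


F(9,10,9) ≡ 8 (mod 11); P is NOT on the curve.

Evaluate F(9, 10, 9) term-by-term (mod 11).
  3*X**3 ↦ 3·729·1·1 = 2187
  2*X**2*Y ↦ 2·81·10·1 = 1620
  -3*X**2*Z ↦ -3·81·1·9 = -2187
  2*X*Y**2 ↦ 2·9·100·1 = 1800
  -2*X*Z**2 ↦ -2·9·1·81 = -1458
  -Y**3 ↦ -1·1·1000·1 = -1000
  -2*Y**2*Z ↦ -2·1·100·9 = -1800
  3*Y*Z**2 ↦ 3·1·10·81 = 2430
Sum: F(9, 10, 9) = (2187) + (1620) + (-2187) + (1800) + (-1458) + (-1000) + (-1800) + (2430) = 1592.
Reducing mod 11: 1592 ≡ 8 (mod 11).
Since F(a, b, c) ≡ 8 ≠ 0 (mod 11), P does NOT lie on the curve.


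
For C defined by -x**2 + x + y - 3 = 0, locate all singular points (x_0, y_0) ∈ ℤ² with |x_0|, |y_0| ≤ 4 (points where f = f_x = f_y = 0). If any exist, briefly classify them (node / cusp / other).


No singular points in the scanned grid; C is smooth there.

Compute partial derivatives:
  f_x = 1 - 2*x.
  f_y = 1.
f_y = 1 is a nonzero constant, so f_y never vanishes: no point (x, y) can satisfy f = f_x = f_y = 0. In particular no (x, y) ∈ {−4, ..., 4}² is singular; the curve is smooth.


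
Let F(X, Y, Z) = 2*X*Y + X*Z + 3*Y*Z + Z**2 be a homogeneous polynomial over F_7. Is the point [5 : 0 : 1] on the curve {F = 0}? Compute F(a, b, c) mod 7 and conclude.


F(5,0,1) ≡ 6 (mod 7); P is NOT on the curve.

Evaluate F(5, 0, 1) term-by-term (mod 7).
  2*X*Y ↦ 2·5·0·1 = 0
  X*Z ↦ 1·5·1·1 = 5
  3*Y*Z ↦ 3·1·0·1 = 0
  Z**2 ↦ 1·1·1·1 = 1
Sum: F(5, 0, 1) = (0) + (5) + (0) + (1) = 6.
Reducing mod 7: 6 ≡ 6 (mod 7).
Since F(a, b, c) ≡ 6 ≠ 0 (mod 7), P does NOT lie on the curve.


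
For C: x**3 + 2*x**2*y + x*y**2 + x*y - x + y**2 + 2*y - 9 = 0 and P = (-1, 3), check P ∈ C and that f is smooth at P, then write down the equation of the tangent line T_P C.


Tangent line at P: 2*x + 3*y - 7 = 0.

Step 1: f(-1, 3) = 0, so P lies on C.
Step 2: partial derivatives
  f_x(x, y) = 3*x**2 + 4*x*y + y**2 + y - 1, f_y(x, y) = 2*x**2 + 2*x*y + x + 2*y + 2.
  f_x(P) = 2, f_y(P) = 3 (gradient nonzero, so P is smooth).
Step 3: tangent line at P: 2·(x − -1) + 3·(y − 3) = 0.
Expanding: 2*x + 3*y - 7 = 0.


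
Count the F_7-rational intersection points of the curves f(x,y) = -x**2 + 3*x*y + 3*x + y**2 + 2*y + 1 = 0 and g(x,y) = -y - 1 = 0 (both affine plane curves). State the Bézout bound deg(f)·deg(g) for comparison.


Common zeros: {(0, 6)}; count = 1; Bézout bound = 2.

deg(f) = 2, deg(g) = 1, so Bézout bound = 2.
Scan x ∈ F_7. For each x, list the y ∈ F_7 with f(x, y) ≡ 0 and those with g(x, y) ≡ 0 (mod 7); the common zeros in that column are the intersection.
  x = 0: f ≡ 0 at y ∈ {6}; g ≡ 0 at y ∈ {6}; common: {6}.
  x = 1: f ≡ 0 at y ∈ ∅; g ≡ 0 at y ∈ {6}; common: ∅.
  x = 2: f ≡ 0 at y ∈ ∅; g ≡ 0 at y ∈ {6}; common: ∅.
  x = 3: f ≡ 0 at y ∈ ∅; g ≡ 0 at y ∈ {6}; common: ∅.
  x = 4: f ≡ 0 at y ∈ ∅; g ≡ 0 at y ∈ {6}; common: ∅.
  x = 5: f ≡ 0 at y ∈ ∅; g ≡ 0 at y ∈ {6}; common: ∅.
  x = 6: f ≡ 0 at y ∈ ∅; g ≡ 0 at y ∈ {6}; common: ∅.
Collecting: common zeros = {(0, 6)}, so the count is 1.
Comparison with the Bézout bound: 1 ≤ 2 = deg(f)·deg(g), as expected for curves with no common component (the affine F_7-count falls short of the bound because intersections may lie at infinity, over extension fields, or carry multiplicity).


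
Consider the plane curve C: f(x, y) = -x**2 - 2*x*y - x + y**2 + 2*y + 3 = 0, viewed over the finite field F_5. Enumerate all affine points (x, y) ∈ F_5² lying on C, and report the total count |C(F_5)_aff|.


Affine F_5-points: {(1, 2), (1, 3), (2, 3), (2, 4), (4, 2), (4, 4)}; count = 6.

For each of the 25 pairs (x, y) ∈ F_5², evaluate f(x, y) mod 5. Record the zeros.
  x = 0: [0↦3, 1↦1, 2↦1, 3↦3, 4↦2]  zeros at y ∈ ∅
  x = 1: [0↦1, 1↦2, 2↦0, 3↦0, 4↦2]  zeros at y ∈ {2, 3}
  x = 2: [0↦2, 1↦1, 2↦2, 3↦0, 4↦0]  zeros at y ∈ {3, 4}
  x = 3: [0↦1, 1↦3, 2↦2, 3↦3, 4↦1]  zeros at y ∈ ∅
  x = 4: [0↦3, 1↦3, 2↦0, 3↦4, 4↦0]  zeros at y ∈ {2, 4}
Collecting zeros: affine points = {(1, 2), (1, 3), (2, 3), (2, 4), (4, 2), (4, 4)}.
Total count |C(F_5)_aff| = 6.


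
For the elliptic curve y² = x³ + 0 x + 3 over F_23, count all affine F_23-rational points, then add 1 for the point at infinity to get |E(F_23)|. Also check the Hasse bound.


Affine points = {(0, 7), (0, 16), (1, 2), (1, 21), (5, 6), (5, 17), (6, 9), (6, 14), (7, 1), (7, 22), (8, 3), (8, 20), (11, 0), (12, 11), (12, 12), (18, 4), (18, 19), (19, 10), (19, 13), (21, 8), (21, 15), (22, 5), (22, 18)}; affine count = 23; |E(F_23)| = 24.

Discriminant check: Δ ∝ 4a³ + 27b² = 4·0³ + 27·3² = 4·0 + 27·9 ≡ 13 (mod 23). Nonzero ⇒ E is nonsingular.
For each x ∈ F_23, compute rhs = x³ + 0·x + 3 mod 23, then count y ∈ F_23 with y² ≡ rhs.
  x = 0: rhs = 3, matching y values: 7, 16 (2 points).
  x = 1: rhs = 4, matching y values: 2, 21 (2 points).
  x = 2: rhs = 11, matching y values: none (0 points).
  x = 3: rhs = 7, matching y values: none (0 points).
  x = 4: rhs = 21, matching y values: none (0 points).
  x = 5: rhs = 13, matching y values: 6, 17 (2 points).
  x = 6: rhs = 12, matching y values: 9, 14 (2 points).
  x = 7: rhs = 1, matching y values: 1, 22 (2 points).
  x = 8: rhs = 9, matching y values: 3, 20 (2 points).
  x = 9: rhs = 19, matching y values: none (0 points).
  x = 10: rhs = 14, matching y values: none (0 points).
  x = 11: rhs = 0, matching y values: 0 (1 points).
  x = 12: rhs = 6, matching y values: 11, 12 (2 points).
  x = 13: rhs = 15, matching y values: none (0 points).
  x = 14: rhs = 10, matching y values: none (0 points).
  x = 15: rhs = 20, matching y values: none (0 points).
  x = 16: rhs = 5, matching y values: none (0 points).
  x = 17: rhs = 17, matching y values: none (0 points).
  x = 18: rhs = 16, matching y values: 4, 19 (2 points).
  x = 19: rhs = 8, matching y values: 10, 13 (2 points).
  x = 20: rhs = 22, matching y values: none (0 points).
  x = 21: rhs = 18, matching y values: 8, 15 (2 points).
  x = 22: rhs = 2, matching y values: 5, 18 (2 points).
Total affine count: 23.
Full point count |E(F_23)| = 23 + 1 = 24.
Hasse bound: |24 − (23+1)| = |0| = 0 ≤ 2√23 ≈ 9.5917 ✓.


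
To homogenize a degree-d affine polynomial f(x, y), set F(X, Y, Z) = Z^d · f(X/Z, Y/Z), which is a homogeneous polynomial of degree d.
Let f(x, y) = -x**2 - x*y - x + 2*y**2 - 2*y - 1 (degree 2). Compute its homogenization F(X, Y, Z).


F(X, Y, Z) = -X**2 - X*Y - X*Z + 2*Y**2 - 2*Y*Z - Z**2

deg(f) = 2.
Substitute x = X/Z, y = Y/Z into f, then multiply by Z^2.
  monomial -1·x^2·y^0 ↦ -1·X^2·Y^0·Z^0.
  monomial -1·x^1·y^1 ↦ -1·X^1·Y^1·Z^0.
  monomial -1·x^1·y^0 ↦ -1·X^1·Y^0·Z^1.
  monomial 2·x^0·y^2 ↦ 2·X^0·Y^2·Z^0.
  monomial -2·x^0·y^1 ↦ -2·X^0·Y^1·Z^1.
  monomial -1·x^0·y^0 ↦ -1·X^0·Y^0·Z^2.
Collecting: F(X, Y, Z) = -X**2 - X*Y - X*Z + 2*Y**2 - 2*Y*Z - Z**2.


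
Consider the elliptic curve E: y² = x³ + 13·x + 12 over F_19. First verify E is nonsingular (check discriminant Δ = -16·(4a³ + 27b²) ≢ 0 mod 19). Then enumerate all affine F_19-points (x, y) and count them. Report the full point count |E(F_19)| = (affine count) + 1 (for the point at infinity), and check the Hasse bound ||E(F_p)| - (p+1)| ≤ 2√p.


Affine points = {(1, 8), (1, 11), (7, 3), (7, 16), (8, 1), (8, 18), (11, 2), (11, 17), (17, 4), (17, 15), (18, 6), (18, 13)}; affine count = 12; |E(F_19)| = 13.

Discriminant check: Δ ∝ 4a³ + 27b² = 4·13³ + 27·12² = 4·2197 + 27·144 ≡ 3 (mod 19). Nonzero ⇒ E is nonsingular.
For each x ∈ F_19, compute rhs = x³ + 13·x + 12 mod 19, then count y ∈ F_19 with y² ≡ rhs.
  x = 0: rhs = 12, matching y values: none (0 points).
  x = 1: rhs = 7, matching y values: 8, 11 (2 points).
  x = 2: rhs = 8, matching y values: none (0 points).
  x = 3: rhs = 2, matching y values: none (0 points).
  x = 4: rhs = 14, matching y values: none (0 points).
  x = 5: rhs = 12, matching y values: none (0 points).
  x = 6: rhs = 2, matching y values: none (0 points).
  x = 7: rhs = 9, matching y values: 3, 16 (2 points).
  x = 8: rhs = 1, matching y values: 1, 18 (2 points).
  x = 9: rhs = 3, matching y values: none (0 points).
  x = 10: rhs = 2, matching y values: none (0 points).
  x = 11: rhs = 4, matching y values: 2, 17 (2 points).
  x = 12: rhs = 15, matching y values: none (0 points).
  x = 13: rhs = 3, matching y values: none (0 points).
  x = 14: rhs = 12, matching y values: none (0 points).
  x = 15: rhs = 10, matching y values: none (0 points).
  x = 16: rhs = 3, matching y values: none (0 points).
  x = 17: rhs = 16, matching y values: 4, 15 (2 points).
  x = 18: rhs = 17, matching y values: 6, 13 (2 points).
Total affine count: 12.
Full point count |E(F_19)| = 12 + 1 = 13.
Hasse bound: |13 − (19+1)| = |-7| = 7 ≤ 2√19 ≈ 8.7178 ✓.


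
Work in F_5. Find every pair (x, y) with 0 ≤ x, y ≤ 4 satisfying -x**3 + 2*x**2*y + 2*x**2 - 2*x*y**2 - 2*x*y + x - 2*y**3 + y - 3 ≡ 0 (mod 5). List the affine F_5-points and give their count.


Affine F_5-points: {(1, 3)}; count = 1.

For each of the 25 pairs (x, y) ∈ F_5², evaluate f(x, y) mod 5. Record the zeros.
  x = 0: [0↦2, 1↦1, 2↦3, 3↦1, 4↦3]  zeros at y ∈ ∅
  x = 1: [0↦4, 1↦1, 2↦2, 3↦0, 4↦3]  zeros at y ∈ {3}
  x = 2: [0↦4, 1↦3, 2↦2, 3↦4, 4↦2]  zeros at y ∈ ∅
  x = 3: [0↦1, 1↦1, 2↦2, 3↦2, 4↦4]  zeros at y ∈ ∅
  x = 4: [0↦4, 1↦4, 2↦1, 3↦3, 4↦3]  zeros at y ∈ ∅
Collecting zeros: affine points = {(1, 3)}.
Total count |C(F_5)_aff| = 1.


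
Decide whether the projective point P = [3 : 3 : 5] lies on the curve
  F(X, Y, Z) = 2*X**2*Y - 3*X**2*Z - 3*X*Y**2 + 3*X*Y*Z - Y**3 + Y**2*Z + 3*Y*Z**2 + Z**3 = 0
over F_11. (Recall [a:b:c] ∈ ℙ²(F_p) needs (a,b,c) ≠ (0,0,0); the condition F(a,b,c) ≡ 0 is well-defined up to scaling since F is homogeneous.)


F(3,3,5) ≡ 0 (mod 11); P is on the curve.

Evaluate F(3, 3, 5) term-by-term (mod 11).
  2*X**2*Y ↦ 2·9·3·1 = 54
  -3*X**2*Z ↦ -3·9·1·5 = -135
  -3*X*Y**2 ↦ -3·3·9·1 = -81
  3*X*Y*Z ↦ 3·3·3·5 = 135
  -Y**3 ↦ -1·1·27·1 = -27
  Y**2*Z ↦ 1·1·9·5 = 45
  3*Y*Z**2 ↦ 3·1·3·25 = 225
  Z**3 ↦ 1·1·1·125 = 125
Sum: F(3, 3, 5) = (54) + (-135) + (-81) + (135) + (-27) + (45) + (225) + (125) = 341.
Reducing mod 11: 341 ≡ 0 (mod 11).
Since F(a, b, c) ≡ 0 (mod 11), P lies on the curve.


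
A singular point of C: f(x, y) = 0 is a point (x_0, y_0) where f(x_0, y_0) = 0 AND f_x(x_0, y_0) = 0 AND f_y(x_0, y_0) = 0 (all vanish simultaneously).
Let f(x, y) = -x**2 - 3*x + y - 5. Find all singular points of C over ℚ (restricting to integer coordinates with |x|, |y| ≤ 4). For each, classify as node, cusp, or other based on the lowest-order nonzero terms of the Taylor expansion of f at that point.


No singular points in the scanned grid; C is smooth there.

Compute partial derivatives:
  f_x = -2*x - 3.
  f_y = 1.
f_y = 1 is a nonzero constant, so f_y never vanishes: no point (x, y) can satisfy f = f_x = f_y = 0. In particular no (x, y) ∈ {−4, ..., 4}² is singular; the curve is smooth.


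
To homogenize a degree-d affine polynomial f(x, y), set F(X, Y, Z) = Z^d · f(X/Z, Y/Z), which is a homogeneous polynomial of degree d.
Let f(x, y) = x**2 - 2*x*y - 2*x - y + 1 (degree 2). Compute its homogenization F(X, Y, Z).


F(X, Y, Z) = X**2 - 2*X*Y - 2*X*Z - Y*Z + Z**2

deg(f) = 2.
Substitute x = X/Z, y = Y/Z into f, then multiply by Z^2.
  monomial 1·x^2·y^0 ↦ 1·X^2·Y^0·Z^0.
  monomial -2·x^1·y^1 ↦ -2·X^1·Y^1·Z^0.
  monomial -2·x^1·y^0 ↦ -2·X^1·Y^0·Z^1.
  monomial -1·x^0·y^1 ↦ -1·X^0·Y^1·Z^1.
  monomial 1·x^0·y^0 ↦ 1·X^0·Y^0·Z^2.
Collecting: F(X, Y, Z) = X**2 - 2*X*Y - 2*X*Z - Y*Z + Z**2.


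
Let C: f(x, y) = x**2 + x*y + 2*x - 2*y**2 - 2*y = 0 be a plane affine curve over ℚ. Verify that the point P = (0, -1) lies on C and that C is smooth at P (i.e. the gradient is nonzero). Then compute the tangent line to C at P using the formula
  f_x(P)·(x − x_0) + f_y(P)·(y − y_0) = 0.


Tangent line at P: x + 2*y + 2 = 0.

Step 1: f(0, -1) = 0, so P lies on C.
Step 2: partial derivatives
  f_x(x, y) = 2*x + y + 2, f_y(x, y) = x - 4*y - 2.
  f_x(P) = 1, f_y(P) = 2 (gradient nonzero, so P is smooth).
Step 3: tangent line at P: 1·(x − 0) + 2·(y − -1) = 0.
Expanding: x + 2*y + 2 = 0.


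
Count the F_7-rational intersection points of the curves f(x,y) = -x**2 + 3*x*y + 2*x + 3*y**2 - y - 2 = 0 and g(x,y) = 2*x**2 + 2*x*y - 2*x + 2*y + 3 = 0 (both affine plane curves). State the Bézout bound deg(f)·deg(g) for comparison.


Common zeros: ∅; count = 0; Bézout bound = 4.

deg(f) = 2, deg(g) = 2, so Bézout bound = 4.
Scan x ∈ F_7. For each x, list the y ∈ F_7 with f(x, y) ≡ 0 and those with g(x, y) ≡ 0 (mod 7); the common zeros in that column are the intersection.
  x = 0: f ≡ 0 at y ∈ {1, 4}; g ≡ 0 at y ∈ {2}; common: ∅.
  x = 1: f ≡ 0 at y ∈ {5, 6}; g ≡ 0 at y ∈ {1}; common: ∅.
  x = 2: f ≡ 0 at y ∈ {5}; g ≡ 0 at y ∈ {0}; common: ∅.
  x = 3: f ≡ 0 at y ∈ ∅; g ≡ 0 at y ∈ {6}; common: ∅.
  x = 4: f ≡ 0 at y ∈ ∅; g ≡ 0 at y ∈ {5}; common: ∅.
  x = 5: f ≡ 0 at y ∈ {1, 6}; g ≡ 0 at y ∈ {4}; common: ∅.
  x = 6: f ≡ 0 at y ∈ ∅; g ≡ 0 at y ∈ {0, 1, 2, 3, 4, 5, 6}; common: ∅.
Collecting: common zeros = ∅, so the count is 0.
Comparison with the Bézout bound: 0 ≤ 4 = deg(f)·deg(g), as expected for curves with no common component (the affine F_7-count falls short of the bound because intersections may lie at infinity, over extension fields, or carry multiplicity).


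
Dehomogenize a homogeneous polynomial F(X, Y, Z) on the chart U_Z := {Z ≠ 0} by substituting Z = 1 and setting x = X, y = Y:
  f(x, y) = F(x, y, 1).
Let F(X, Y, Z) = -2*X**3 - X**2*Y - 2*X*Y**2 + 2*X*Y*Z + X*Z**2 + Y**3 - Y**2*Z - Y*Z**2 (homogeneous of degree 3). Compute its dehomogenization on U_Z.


f(x, y) = -2*x**3 - x**2*y - 2*x*y**2 + 2*x*y + x + y**3 - y**2 - y

On U_Z we set Z = 1. Each monomial c·X^i·Y^j·Z^k in F becomes c·x^i·y^j·1^k = c·x^i·y^j.
Substituting Z = 1: F(X, Y, 1) = -2*x**3 - x**2*y - 2*x*y**2 + 2*x*y + x + y**3 - y**2 - y.
Note: deg(f) ≤ deg(F) = 3; strict inequality happens when F is divisible by Z (lost terms).


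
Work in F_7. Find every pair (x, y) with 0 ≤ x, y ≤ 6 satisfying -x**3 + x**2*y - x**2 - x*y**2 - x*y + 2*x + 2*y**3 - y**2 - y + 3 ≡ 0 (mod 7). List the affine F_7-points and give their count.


Affine F_7-points: {(1, 6), (2, 5), (6, 4)}; count = 3.

For each of the 49 pairs (x, y) ∈ F_7², evaluate f(x, y) mod 7. Record the zeros.
  x = 0: [0↦3, 1↦3, 2↦6, 3↦3, 4↦6, 5↦6, 6↦1]  zeros at y ∈ ∅
  x = 1: [0↦3, 1↦2, 2↦2, 3↦1, 4↦4, 5↦2, 6↦0]  zeros at y ∈ {6}
  x = 2: [0↦2, 1↦2, 2↦1, 3↦4, 4↦2, 5↦0, 6↦3]  zeros at y ∈ {5}
  x = 3: [0↦1, 1↦4, 2↦4, 3↦6, 4↦1, 5↦1, 6↦4]  zeros at y ∈ ∅
  x = 4: [0↦1, 1↦2, 2↦5, 3↦1, 4↦2, 5↦6, 6↦4]  zeros at y ∈ ∅
  x = 5: [0↦3, 1↦4, 2↦5, 3↦4, 4↦6, 5↦2, 6↦4]  zeros at y ∈ ∅
  x = 6: [0↦1, 1↦4, 2↦5, 3↦2, 4↦0, 5↦4, 6↦5]  zeros at y ∈ {4}
Collecting zeros: affine points = {(1, 6), (2, 5), (6, 4)}.
Total count |C(F_7)_aff| = 3.


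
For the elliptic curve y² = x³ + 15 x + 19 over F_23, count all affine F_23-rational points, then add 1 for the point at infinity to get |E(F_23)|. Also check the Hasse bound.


Affine points = {(1, 9), (1, 14), (5, 9), (5, 14), (6, 7), (6, 16), (9, 3), (9, 20), (12, 8), (12, 15), (14, 11), (14, 12), (15, 10), (15, 13), (16, 10), (16, 13), (17, 9), (17, 14), (18, 7), (18, 16), (20, 4), (20, 19), (21, 2), (21, 21), (22, 7), (22, 16)}; affine count = 26; |E(F_23)| = 27.

Discriminant check: Δ ∝ 4a³ + 27b² = 4·15³ + 27·19² = 4·3375 + 27·361 ≡ 17 (mod 23). Nonzero ⇒ E is nonsingular.
For each x ∈ F_23, compute rhs = x³ + 15·x + 19 mod 23, then count y ∈ F_23 with y² ≡ rhs.
  x = 0: rhs = 19, matching y values: none (0 points).
  x = 1: rhs = 12, matching y values: 9, 14 (2 points).
  x = 2: rhs = 11, matching y values: none (0 points).
  x = 3: rhs = 22, matching y values: none (0 points).
  x = 4: rhs = 5, matching y values: none (0 points).
  x = 5: rhs = 12, matching y values: 9, 14 (2 points).
  x = 6: rhs = 3, matching y values: 7, 16 (2 points).
  x = 7: rhs = 7, matching y values: none (0 points).
  x = 8: rhs = 7, matching y values: none (0 points).
  x = 9: rhs = 9, matching y values: 3, 20 (2 points).
  x = 10: rhs = 19, matching y values: none (0 points).
  x = 11: rhs = 20, matching y values: none (0 points).
  x = 12: rhs = 18, matching y values: 8, 15 (2 points).
  x = 13: rhs = 19, matching y values: none (0 points).
  x = 14: rhs = 6, matching y values: 11, 12 (2 points).
  x = 15: rhs = 8, matching y values: 10, 13 (2 points).
  x = 16: rhs = 8, matching y values: 10, 13 (2 points).
  x = 17: rhs = 12, matching y values: 9, 14 (2 points).
  x = 18: rhs = 3, matching y values: 7, 16 (2 points).
  x = 19: rhs = 10, matching y values: none (0 points).
  x = 20: rhs = 16, matching y values: 4, 19 (2 points).
  x = 21: rhs = 4, matching y values: 2, 21 (2 points).
  x = 22: rhs = 3, matching y values: 7, 16 (2 points).
Total affine count: 26.
Full point count |E(F_23)| = 26 + 1 = 27.
Hasse bound: |27 − (23+1)| = |3| = 3 ≤ 2√23 ≈ 9.5917 ✓.


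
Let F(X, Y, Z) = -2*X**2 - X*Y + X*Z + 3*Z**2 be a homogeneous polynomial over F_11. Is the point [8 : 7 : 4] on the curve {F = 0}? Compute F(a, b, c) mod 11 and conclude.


F(8,7,4) ≡ 6 (mod 11); P is NOT on the curve.

Evaluate F(8, 7, 4) term-by-term (mod 11).
  -2*X**2 ↦ -2·64·1·1 = -128
  -X*Y ↦ -1·8·7·1 = -56
  X*Z ↦ 1·8·1·4 = 32
  3*Z**2 ↦ 3·1·1·16 = 48
Sum: F(8, 7, 4) = (-128) + (-56) + (32) + (48) = -104.
Reducing mod 11: -104 ≡ 6 (mod 11).
Since F(a, b, c) ≡ 6 ≠ 0 (mod 11), P does NOT lie on the curve.


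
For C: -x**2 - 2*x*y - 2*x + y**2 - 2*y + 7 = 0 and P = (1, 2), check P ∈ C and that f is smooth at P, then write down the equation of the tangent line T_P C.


Tangent line at P: 8 - 8*x = 0.

Step 1: f(1, 2) = 0, so P lies on C.
Step 2: partial derivatives
  f_x(x, y) = -2*x - 2*y - 2, f_y(x, y) = -2*x + 2*y - 2.
  f_x(P) = -8, f_y(P) = 0 (gradient nonzero, so P is smooth).
Step 3: tangent line at P: -8·(x − 1) + 0·(y − 2) = 0.
Expanding: 8 - 8*x = 0.


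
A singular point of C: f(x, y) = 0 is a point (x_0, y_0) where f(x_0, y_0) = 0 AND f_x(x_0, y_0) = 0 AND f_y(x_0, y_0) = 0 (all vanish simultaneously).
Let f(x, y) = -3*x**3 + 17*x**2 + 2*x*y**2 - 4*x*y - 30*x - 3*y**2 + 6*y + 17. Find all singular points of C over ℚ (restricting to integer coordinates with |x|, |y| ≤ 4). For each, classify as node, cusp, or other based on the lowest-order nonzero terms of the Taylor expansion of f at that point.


Singular points: {(2, 1)}; classification: node.

Compute partial derivatives:
  f_x = -9*x**2 + 34*x + 2*y**2 - 4*y - 30.
  f_y = 4*x*y - 4*x - 6*y + 6.
Scan x_0 ∈ {−4, ..., 4}. For each x_0, f_y(x_0, y) is a polynomial in y; find its integer roots y ∈ {−4, ..., 4}, then test f_x and f at those candidates.
  x = -4: f_y(-4, y) = 22 - 22*y; vanishes at y ∈ {1}. (-4, 1): f_x = -312 ≠ 0.
  x = -3: f_y(-3, y) = 18 - 18*y; vanishes at y ∈ {1}. (-3, 1): f_x = -215 ≠ 0.
  x = -2: f_y(-2, y) = 14 - 14*y; vanishes at y ∈ {1}. (-2, 1): f_x = -136 ≠ 0.
  x = -1: f_y(-1, y) = 10 - 10*y; vanishes at y ∈ {1}. (-1, 1): f_x = -75 ≠ 0.
  x = 0: f_y(0, y) = 6 - 6*y; vanishes at y ∈ {1}. (0, 1): f_x = -32 ≠ 0.
  x = 1: f_y(1, y) = 2 - 2*y; vanishes at y ∈ {1}. (1, 1): f_x = -7 ≠ 0.
  x = 2: f_y(2, y) = 2*y - 2; vanishes at y ∈ {1}. (2, 1): f_x = 0, f = 0 — SINGULAR.
  x = 3: f_y(3, y) = 6*y - 6; vanishes at y ∈ {1}. (3, 1): f_x = -11 ≠ 0.
  x = 4: f_y(4, y) = 10*y - 10; vanishes at y ∈ {1}. (4, 1): f_x = -40 ≠ 0.
Only singular point on the grid: (2, 1).
Classify: substitute x = 2 + u, y = 1 + v and expand: f = -3*u**3 - u**2 + 2*u*v**2 + v**2.
No constant or linear terms (consistent with a singular point). Quadratic part: -u**2 + v**2. Cubic part: -3*u**3 + 2*u*v**2.
The quadratic part v**2 - u**2 = (v − u)(v + u) splits into two distinct linear factors, so there are two distinct tangent lines y − 1 = ±(x − 2) — this is a node (ordinary double point).
Classification: node.


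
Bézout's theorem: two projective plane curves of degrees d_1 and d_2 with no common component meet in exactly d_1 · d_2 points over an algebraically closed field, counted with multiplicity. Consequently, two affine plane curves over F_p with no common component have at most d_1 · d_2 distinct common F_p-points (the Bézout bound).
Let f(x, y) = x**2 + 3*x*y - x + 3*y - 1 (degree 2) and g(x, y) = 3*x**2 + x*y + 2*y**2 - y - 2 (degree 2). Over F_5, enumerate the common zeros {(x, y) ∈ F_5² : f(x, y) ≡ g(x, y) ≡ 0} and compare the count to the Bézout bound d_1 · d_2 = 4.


Common zeros: {(3, 0)}; count = 1; Bézout bound = 4.

deg(f) = 2, deg(g) = 2, so Bézout bound = 4.
Scan x ∈ F_5. For each x, list the y ∈ F_5 with f(x, y) ≡ 0 and those with g(x, y) ≡ 0 (mod 5); the common zeros in that column are the intersection.
  x = 0: f ≡ 0 at y ∈ {2}; g ≡ 0 at y ∈ ∅; common: ∅.
  x = 1: f ≡ 0 at y ∈ {1}; g ≡ 0 at y ∈ ∅; common: ∅.
  x = 2: f ≡ 0 at y ∈ {1}; g ≡ 0 at y ∈ {0, 2}; common: ∅.
  x = 3: f ≡ 0 at y ∈ {0}; g ≡ 0 at y ∈ {0, 4}; common: {0}.
  x = 4: f ≡ 0 at y ∈ ∅; g ≡ 0 at y ∈ {2, 4}; common: ∅.
Collecting: common zeros = {(3, 0)}, so the count is 1.
Comparison with the Bézout bound: 1 ≤ 4 = deg(f)·deg(g), as expected for curves with no common component (the affine F_5-count falls short of the bound because intersections may lie at infinity, over extension fields, or carry multiplicity).


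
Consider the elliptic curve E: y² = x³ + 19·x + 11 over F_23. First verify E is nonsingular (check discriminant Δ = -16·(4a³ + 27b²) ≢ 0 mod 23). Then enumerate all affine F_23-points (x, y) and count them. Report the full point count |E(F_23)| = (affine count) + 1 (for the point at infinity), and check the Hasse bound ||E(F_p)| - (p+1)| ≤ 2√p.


Affine points = {(1, 10), (1, 13), (3, 7), (3, 16), (4, 6), (4, 17), (5, 1), (5, 22), (7, 2), (7, 21), (8, 10), (8, 13), (12, 9), (12, 14), (14, 10), (14, 13), (16, 8), (16, 15), (17, 7), (17, 16), (19, 3), (19, 20)}; affine count = 22; |E(F_23)| = 23.

Discriminant check: Δ ∝ 4a³ + 27b² = 4·19³ + 27·11² = 4·6859 + 27·121 ≡ 21 (mod 23). Nonzero ⇒ E is nonsingular.
For each x ∈ F_23, compute rhs = x³ + 19·x + 11 mod 23, then count y ∈ F_23 with y² ≡ rhs.
  x = 0: rhs = 11, matching y values: none (0 points).
  x = 1: rhs = 8, matching y values: 10, 13 (2 points).
  x = 2: rhs = 11, matching y values: none (0 points).
  x = 3: rhs = 3, matching y values: 7, 16 (2 points).
  x = 4: rhs = 13, matching y values: 6, 17 (2 points).
  x = 5: rhs = 1, matching y values: 1, 22 (2 points).
  x = 6: rhs = 19, matching y values: none (0 points).
  x = 7: rhs = 4, matching y values: 2, 21 (2 points).
  x = 8: rhs = 8, matching y values: 10, 13 (2 points).
  x = 9: rhs = 14, matching y values: none (0 points).
  x = 10: rhs = 5, matching y values: none (0 points).
  x = 11: rhs = 10, matching y values: none (0 points).
  x = 12: rhs = 12, matching y values: 9, 14 (2 points).
  x = 13: rhs = 17, matching y values: none (0 points).
  x = 14: rhs = 8, matching y values: 10, 13 (2 points).
  x = 15: rhs = 14, matching y values: none (0 points).
  x = 16: rhs = 18, matching y values: 8, 15 (2 points).
  x = 17: rhs = 3, matching y values: 7, 16 (2 points).
  x = 18: rhs = 21, matching y values: none (0 points).
  x = 19: rhs = 9, matching y values: 3, 20 (2 points).
  x = 20: rhs = 19, matching y values: none (0 points).
  x = 21: rhs = 11, matching y values: none (0 points).
  x = 22: rhs = 14, matching y values: none (0 points).
Total affine count: 22.
Full point count |E(F_23)| = 22 + 1 = 23.
Hasse bound: |23 − (23+1)| = |-1| = 1 ≤ 2√23 ≈ 9.5917 ✓.
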